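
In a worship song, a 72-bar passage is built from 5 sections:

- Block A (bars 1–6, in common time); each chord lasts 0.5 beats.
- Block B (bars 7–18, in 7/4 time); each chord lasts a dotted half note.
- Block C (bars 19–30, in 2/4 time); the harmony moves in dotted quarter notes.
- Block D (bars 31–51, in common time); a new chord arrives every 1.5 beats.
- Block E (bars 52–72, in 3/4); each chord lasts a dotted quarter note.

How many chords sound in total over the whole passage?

A: 6·4 = 24 beats, 24/0.5 = 48 chords.
B: 12·7 = 84 beats, 84/3 = 28 chords.
C: 12·2 = 24 beats, 24/1.5 = 16 chords.
D: 21·4 = 84 beats, 84/1.5 = 56 chords.
E: 21·3 = 63 beats, 63/1.5 = 42 chords.
Total: 48 + 28 + 16 + 56 + 42 = 190.

190 chords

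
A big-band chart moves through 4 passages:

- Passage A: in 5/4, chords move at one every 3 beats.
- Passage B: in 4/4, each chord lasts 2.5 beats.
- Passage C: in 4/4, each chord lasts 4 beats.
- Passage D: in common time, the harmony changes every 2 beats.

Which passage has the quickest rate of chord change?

A: each chord is 3 beats in 5/4, so 5/3 per bar.
B: each chord is 2.5 beats in 4/4, so 1.6 per bar.
C: each chord is 4 beats in 4/4, so 1 per bar.
D: each chord is 2 beats in 4/4, so 2 per bar.
Fastest is D at 2 chords/bar.

Passage D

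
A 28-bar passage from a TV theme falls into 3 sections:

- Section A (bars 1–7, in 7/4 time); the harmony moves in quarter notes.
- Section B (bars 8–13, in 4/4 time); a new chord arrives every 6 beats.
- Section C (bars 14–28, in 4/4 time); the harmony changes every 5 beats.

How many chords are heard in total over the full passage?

A: 7 bars × 7 beats = 49 beats; 1 beat/chord → 49 chords.
B: 6 bars × 4 beats = 24 beats; 6 beats/chord → 4 chords.
C: 15 bars × 4 beats = 60 beats; 5 beats/chord → 12 chords.
Total: 49 + 4 + 12 = 65.

65 chords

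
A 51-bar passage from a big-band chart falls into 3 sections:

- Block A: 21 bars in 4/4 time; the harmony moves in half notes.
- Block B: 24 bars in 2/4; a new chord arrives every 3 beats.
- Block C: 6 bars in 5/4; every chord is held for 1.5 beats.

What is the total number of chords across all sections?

78 chords

A: 21 bars × 4 beats = 84 beats; 2 beats/chord → 42 chords.
B: 24 bars × 2 beats = 48 beats; 3 beats/chord → 16 chords.
C: 6 bars × 5 beats = 30 beats; 1.5 beats/chord → 20 chords.
Total: 42 + 16 + 20 = 78.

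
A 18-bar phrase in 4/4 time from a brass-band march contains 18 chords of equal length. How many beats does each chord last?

18 bars × 4 beats/bar = 72 beats total.
72 beats ÷ 18 chords = 4 beats per chord.
(That is a whole note.)

4 beats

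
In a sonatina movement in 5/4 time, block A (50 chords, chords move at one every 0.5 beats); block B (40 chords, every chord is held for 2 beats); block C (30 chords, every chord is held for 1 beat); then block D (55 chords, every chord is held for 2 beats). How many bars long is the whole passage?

49 bars

A: 50 × 0.5 = 25 beats = 5 bars.
B: 40 × 2 = 80 beats = 16 bars.
C: 30 × 1 = 30 beats = 6 bars.
D: 55 × 2 = 110 beats = 22 bars.
Total: 5 + 16 + 6 + 22 = 49 bars.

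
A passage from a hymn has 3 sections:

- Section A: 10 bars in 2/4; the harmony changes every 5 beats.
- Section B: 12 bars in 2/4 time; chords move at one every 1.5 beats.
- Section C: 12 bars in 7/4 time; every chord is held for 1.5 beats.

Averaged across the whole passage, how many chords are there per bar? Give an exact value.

38/17 chords per bar

A: 10 bars of 2 beats is 20 beats; at 5 beats each that's 4 chords.
B: 12 bars of 2 beats is 24 beats; at 1.5 beats each that's 16 chords.
C: 12 bars of 7 beats is 84 beats; at 1.5 beats each that's 56 chords.
Overall: 76 chords over 34 bars → 76/34 = 38/17 chords per bar.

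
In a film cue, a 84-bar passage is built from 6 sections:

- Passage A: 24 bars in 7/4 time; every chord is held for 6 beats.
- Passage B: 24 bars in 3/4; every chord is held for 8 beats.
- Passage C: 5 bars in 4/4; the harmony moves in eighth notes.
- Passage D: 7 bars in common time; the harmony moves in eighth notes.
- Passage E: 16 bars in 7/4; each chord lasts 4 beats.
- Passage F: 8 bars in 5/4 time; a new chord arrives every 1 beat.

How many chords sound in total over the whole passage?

201 chords

A has 168 beats and chords last 6 each, so 28 chords.
B has 72 beats and chords last 8 each, so 9 chords.
C has 20 beats and chords last 0.5 each, so 40 chords.
D has 28 beats and chords last 0.5 each, so 56 chords.
E has 112 beats and chords last 4 each, so 28 chords.
F has 40 beats and chords last 1 each, so 40 chords.
Total: 28 + 9 + 40 + 56 + 28 + 40 = 201.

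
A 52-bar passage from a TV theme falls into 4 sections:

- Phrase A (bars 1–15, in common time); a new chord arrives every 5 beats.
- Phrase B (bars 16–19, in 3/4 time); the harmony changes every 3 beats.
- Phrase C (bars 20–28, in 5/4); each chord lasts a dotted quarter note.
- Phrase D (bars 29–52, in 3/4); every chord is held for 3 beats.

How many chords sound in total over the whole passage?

A: 15 bars × 4 beats = 60 beats; 5 beats/chord → 12 chords.
B: 4 bars × 3 beats = 12 beats; 3 beats/chord → 4 chords.
C: 9 bars × 5 beats = 45 beats; 1.5 beats/chord → 30 chords.
D: 24 bars × 3 beats = 72 beats; 3 beats/chord → 24 chords.
Total: 12 + 4 + 30 + 24 = 70.

70 chords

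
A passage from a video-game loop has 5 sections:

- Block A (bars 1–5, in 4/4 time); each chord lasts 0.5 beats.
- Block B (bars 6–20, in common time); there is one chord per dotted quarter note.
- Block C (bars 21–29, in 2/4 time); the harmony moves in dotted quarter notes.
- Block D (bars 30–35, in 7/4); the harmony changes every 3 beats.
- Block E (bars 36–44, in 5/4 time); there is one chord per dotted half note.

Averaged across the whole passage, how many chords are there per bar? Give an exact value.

A: 5 bars of 4 beats is 20 beats; at 0.5 beats each that's 40 chords.
B: 15 bars of 4 beats is 60 beats; at 1.5 beats each that's 40 chords.
C: 9 bars of 2 beats is 18 beats; at 1.5 beats each that's 12 chords.
D: 6 bars of 7 beats is 42 beats; at 3 beats each that's 14 chords.
E: 9 bars of 5 beats is 45 beats; at 3 beats each that's 15 chords.
Overall: 121 chords over 44 bars → 121/44 = 2.75 chords per bar.

2.75 chords per bar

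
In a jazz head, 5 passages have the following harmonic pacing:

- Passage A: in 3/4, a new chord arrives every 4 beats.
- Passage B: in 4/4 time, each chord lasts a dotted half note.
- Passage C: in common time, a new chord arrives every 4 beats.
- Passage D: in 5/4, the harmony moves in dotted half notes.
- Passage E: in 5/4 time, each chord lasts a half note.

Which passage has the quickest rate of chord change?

Passage E

A: 3 beats/bar ÷ 4 beats/chord = 0.75 chords/bar.
B: 4 beats/bar ÷ 3 beats/chord = 4/3 chords/bar.
C: 4 beats/bar ÷ 4 beats/chord = 1 chord/bar.
D: 5 beats/bar ÷ 3 beats/chord = 5/3 chords/bar.
E: 5 beats/bar ÷ 2 beats/chord = 2.5 chords/bar.
Fastest is E at 2.5 chords/bar.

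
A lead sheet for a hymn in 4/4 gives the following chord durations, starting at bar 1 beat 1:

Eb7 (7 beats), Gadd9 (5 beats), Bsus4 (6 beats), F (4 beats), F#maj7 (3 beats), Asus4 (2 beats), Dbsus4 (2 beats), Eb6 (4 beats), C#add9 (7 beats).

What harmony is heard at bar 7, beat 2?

Asus4

Beat 2 of bar 7 is beat (7−1)×4 + 2 = 26 overall.
Running totals: Eb7 ends at 7, Gadd9 ends at 12, Bsus4 ends at 18, F ends at 22, F#maj7 ends at 25, Asus4 ends at 27.
Beat 26 falls within Asus4.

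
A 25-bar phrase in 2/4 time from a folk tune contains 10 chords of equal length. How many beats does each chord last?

25 bars × 2 beats/bar = 50 beats total.
50 beats ÷ 10 chords = 5 beats per chord.

5 beats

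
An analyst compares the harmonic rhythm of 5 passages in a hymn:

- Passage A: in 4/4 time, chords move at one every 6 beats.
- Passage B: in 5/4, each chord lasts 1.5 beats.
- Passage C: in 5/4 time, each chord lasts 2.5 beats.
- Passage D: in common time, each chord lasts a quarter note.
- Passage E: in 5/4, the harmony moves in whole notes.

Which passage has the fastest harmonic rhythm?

Passage D

A: 4/6 = 2/3 chords/bar.
B: 5/1.5 = 10/3 chords/bar.
C: 5/2.5 = 2 chords/bar.
D: 4/1 = 4 chords/bar.
E: 5/4 = 1.25 chords/bar.
Fastest is D at 4 chords/bar.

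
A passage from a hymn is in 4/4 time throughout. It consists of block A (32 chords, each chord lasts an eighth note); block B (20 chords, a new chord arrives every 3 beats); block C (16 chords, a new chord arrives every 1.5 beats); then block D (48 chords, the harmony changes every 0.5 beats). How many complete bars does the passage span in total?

A: 32 × 0.5 = 16 beats = 4 bars.
B: 20 × 3 = 60 beats = 15 bars.
C: 16 × 1.5 = 24 beats = 6 bars.
D: 48 × 0.5 = 24 beats = 6 bars.
Total: 4 + 15 + 6 + 6 = 31 bars.

31 bars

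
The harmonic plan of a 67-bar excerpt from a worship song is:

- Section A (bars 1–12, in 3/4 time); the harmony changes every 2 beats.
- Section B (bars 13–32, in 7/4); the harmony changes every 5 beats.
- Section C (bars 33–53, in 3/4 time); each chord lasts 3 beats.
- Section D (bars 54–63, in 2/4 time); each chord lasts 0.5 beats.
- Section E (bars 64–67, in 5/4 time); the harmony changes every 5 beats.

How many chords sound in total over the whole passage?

A: 12 bars × 3 beats = 36 beats; 2 beats/chord → 18 chords.
B: 20 bars × 7 beats = 140 beats; 5 beats/chord → 28 chords.
C: 21 bars × 3 beats = 63 beats; 3 beats/chord → 21 chords.
D: 10 bars × 2 beats = 20 beats; 0.5 beats/chord → 40 chords.
E: 4 bars × 5 beats = 20 beats; 5 beats/chord → 4 chords.
Total: 18 + 28 + 21 + 40 + 4 = 111.

111 chords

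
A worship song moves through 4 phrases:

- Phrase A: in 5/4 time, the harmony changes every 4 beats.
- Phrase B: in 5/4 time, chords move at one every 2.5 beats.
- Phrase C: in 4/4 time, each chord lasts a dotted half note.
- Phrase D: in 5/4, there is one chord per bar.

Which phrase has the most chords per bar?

Phrase B

A: each chord is 4 beats in 5/4, so 1.25 per bar.
B: each chord is 2.5 beats in 5/4, so 2 per bar.
C: each chord is 3 beats in 4/4, so 4/3 per bar.
D: each chord is 5 beats in 5/4, so 1 per bar.
Fastest is B at 2 chords/bar.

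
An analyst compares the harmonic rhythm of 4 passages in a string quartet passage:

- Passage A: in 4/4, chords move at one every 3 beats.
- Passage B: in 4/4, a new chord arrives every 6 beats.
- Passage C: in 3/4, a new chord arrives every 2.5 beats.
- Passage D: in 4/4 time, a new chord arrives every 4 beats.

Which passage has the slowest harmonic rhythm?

A: 4/3 = 4/3 chords/bar.
B: 4/6 = 2/3 chords/bar.
C: 3/2.5 = 1.2 chords/bar.
D: 4/4 = 1 chord/bar.
Slowest is B at 2/3 chords/bar.

Passage B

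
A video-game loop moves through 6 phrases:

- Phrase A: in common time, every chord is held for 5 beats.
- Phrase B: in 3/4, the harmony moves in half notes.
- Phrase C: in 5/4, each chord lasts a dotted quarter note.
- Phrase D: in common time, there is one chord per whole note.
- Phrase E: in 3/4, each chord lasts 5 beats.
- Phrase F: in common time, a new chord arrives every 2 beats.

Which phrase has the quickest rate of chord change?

Phrase C

A: 4 beats/bar ÷ 5 beats/chord = 0.8 chords/bar.
B: 3 beats/bar ÷ 2 beats/chord = 1.5 chords/bar.
C: 5 beats/bar ÷ 1.5 beats/chord = 10/3 chords/bar.
D: 4 beats/bar ÷ 4 beats/chord = 1 chord/bar.
E: 3 beats/bar ÷ 5 beats/chord = 0.6 chords/bar.
F: 4 beats/bar ÷ 2 beats/chord = 2 chords/bar.
Fastest is C at 10/3 chords/bar.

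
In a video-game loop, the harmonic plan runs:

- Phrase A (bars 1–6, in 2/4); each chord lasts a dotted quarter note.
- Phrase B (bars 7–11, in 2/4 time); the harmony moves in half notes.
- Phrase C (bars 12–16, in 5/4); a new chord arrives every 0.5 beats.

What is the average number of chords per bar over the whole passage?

A: 6 bars of 2 beats is 12 beats; at 1.5 beats each that's 8 chords.
B: 5 bars of 2 beats is 10 beats; at 2 beats each that's 5 chords.
C: 5 bars of 5 beats is 25 beats; at 0.5 beats each that's 50 chords.
Overall: 63 chords over 16 bars → 63/16 = 63/16 chords per bar.

63/16 chords per bar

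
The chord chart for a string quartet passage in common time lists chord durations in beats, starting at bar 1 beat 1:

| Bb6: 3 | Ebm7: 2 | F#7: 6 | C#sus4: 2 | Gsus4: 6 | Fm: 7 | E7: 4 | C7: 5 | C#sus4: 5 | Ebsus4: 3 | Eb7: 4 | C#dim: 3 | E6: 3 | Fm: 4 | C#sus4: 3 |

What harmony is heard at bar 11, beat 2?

Ebsus4

Beat 2 of bar 11 is beat (11−1)×4 + 2 = 42 overall.
Running totals: Bb6 ends at 3, Ebm7 ends at 5, F#7 ends at 11, C#sus4 ends at 13, Gsus4 ends at 19, Fm ends at 26, E7 ends at 30, C7 ends at 35, C#sus4 ends at 40, Ebsus4 ends at 43.
Beat 42 falls within Ebsus4.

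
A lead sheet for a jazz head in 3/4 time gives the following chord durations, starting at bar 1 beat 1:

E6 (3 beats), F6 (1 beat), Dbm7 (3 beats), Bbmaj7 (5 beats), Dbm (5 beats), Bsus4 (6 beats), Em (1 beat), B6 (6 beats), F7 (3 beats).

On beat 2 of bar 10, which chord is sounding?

Beat 2 of bar 10 is beat (10−1)×3 + 2 = 29 overall.
Running totals: E6 ends at 3, F6 ends at 4, Dbm7 ends at 7, Bbmaj7 ends at 12, Dbm ends at 17, Bsus4 ends at 23, Em ends at 24, B6 ends at 30.
Beat 29 falls within B6.

B6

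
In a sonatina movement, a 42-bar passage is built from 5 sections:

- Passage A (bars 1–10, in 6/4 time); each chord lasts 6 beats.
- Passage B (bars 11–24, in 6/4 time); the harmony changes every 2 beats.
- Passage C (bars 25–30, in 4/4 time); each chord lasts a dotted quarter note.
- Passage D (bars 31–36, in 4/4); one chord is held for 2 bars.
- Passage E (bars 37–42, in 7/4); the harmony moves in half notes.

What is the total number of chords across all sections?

92 chords

A: 10 bars × 6 beats = 60 beats; 6 beats/chord → 10 chords.
B: 14 bars × 6 beats = 84 beats; 2 beats/chord → 42 chords.
C: 6 bars × 4 beats = 24 beats; 1.5 beats/chord → 16 chords.
D: 6 bars × 4 beats = 24 beats; 8 beats/chord → 3 chords.
E: 6 bars × 7 beats = 42 beats; 2 beats/chord → 21 chords.
Total: 10 + 42 + 16 + 3 + 21 = 92.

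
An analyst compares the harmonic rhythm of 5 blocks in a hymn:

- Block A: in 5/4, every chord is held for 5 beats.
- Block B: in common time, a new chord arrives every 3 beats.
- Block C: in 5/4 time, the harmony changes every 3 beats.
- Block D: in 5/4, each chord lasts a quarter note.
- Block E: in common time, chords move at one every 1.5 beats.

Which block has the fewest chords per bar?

Block A

A: 5/5 = 1 chord/bar.
B: 4/3 = 4/3 chords/bar.
C: 5/3 = 5/3 chords/bar.
D: 5/1 = 5 chords/bar.
E: 4/1.5 = 8/3 chords/bar.
Slowest is A at 1 chords/bar.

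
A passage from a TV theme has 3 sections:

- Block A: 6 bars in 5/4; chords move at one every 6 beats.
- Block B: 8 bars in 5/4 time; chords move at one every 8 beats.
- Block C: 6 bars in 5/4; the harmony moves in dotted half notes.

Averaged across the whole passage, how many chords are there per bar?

A: 6 bars of 5 beats is 30 beats; at 6 beats each that's 5 chords.
B: 8 bars of 5 beats is 40 beats; at 8 beats each that's 5 chords.
C: 6 bars of 5 beats is 30 beats; at 3 beats each that's 10 chords.
Overall: 20 chords over 20 bars → 20/20 = 1 chords per bar.

1 chords per bar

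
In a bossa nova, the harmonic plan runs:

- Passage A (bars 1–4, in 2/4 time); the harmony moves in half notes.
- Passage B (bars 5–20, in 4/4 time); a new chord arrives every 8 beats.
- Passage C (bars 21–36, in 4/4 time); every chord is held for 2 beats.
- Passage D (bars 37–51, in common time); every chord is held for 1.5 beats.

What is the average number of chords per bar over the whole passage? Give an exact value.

28/17 chords per bar

A: 4 bars of 2 beats is 8 beats; at 2 beats each that's 4 chords.
B: 16 bars of 4 beats is 64 beats; at 8 beats each that's 8 chords.
C: 16 bars of 4 beats is 64 beats; at 2 beats each that's 32 chords.
D: 15 bars of 4 beats is 60 beats; at 1.5 beats each that's 40 chords.
Overall: 84 chords over 51 bars → 84/51 = 28/17 chords per bar.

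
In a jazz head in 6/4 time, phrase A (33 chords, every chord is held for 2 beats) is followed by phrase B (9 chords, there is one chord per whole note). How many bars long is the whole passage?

17 bars

A: 33 × 2 = 66 beats = 11 bars.
B: 9 × 4 = 36 beats = 6 bars.
Total: 11 + 6 = 17 bars.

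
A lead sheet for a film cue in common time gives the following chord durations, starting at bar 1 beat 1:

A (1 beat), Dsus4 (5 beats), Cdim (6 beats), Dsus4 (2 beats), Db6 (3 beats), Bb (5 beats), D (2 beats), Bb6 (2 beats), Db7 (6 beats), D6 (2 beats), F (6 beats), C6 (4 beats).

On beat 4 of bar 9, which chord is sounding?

F

Beat 4 of bar 9 is beat (9−1)×4 + 4 = 36 overall.
Running totals: A ends at 1, Dsus4 ends at 6, Cdim ends at 12, Dsus4 ends at 14, Db6 ends at 17, Bb ends at 22, D ends at 24, Bb6 ends at 26, Db7 ends at 32, D6 ends at 34, F ends at 40.
Beat 36 falls within F.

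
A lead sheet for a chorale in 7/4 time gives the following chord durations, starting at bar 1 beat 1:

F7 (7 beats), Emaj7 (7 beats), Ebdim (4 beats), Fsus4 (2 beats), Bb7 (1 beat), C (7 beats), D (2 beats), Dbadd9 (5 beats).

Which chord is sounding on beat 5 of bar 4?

C

Beat 5 of bar 4 is beat (4−1)×7 + 5 = 26 overall.
Running totals: F7 ends at 7, Emaj7 ends at 14, Ebdim ends at 18, Fsus4 ends at 20, Bb7 ends at 21, C ends at 28.
Beat 26 falls within C.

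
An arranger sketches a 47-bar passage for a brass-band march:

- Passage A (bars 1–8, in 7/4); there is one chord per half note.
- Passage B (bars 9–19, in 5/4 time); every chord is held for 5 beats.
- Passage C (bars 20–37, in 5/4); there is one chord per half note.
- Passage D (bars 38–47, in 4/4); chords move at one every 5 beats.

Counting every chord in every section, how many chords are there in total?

A has 56 beats and chords last 2 each, so 28 chords.
B has 55 beats and chords last 5 each, so 11 chords.
C has 90 beats and chords last 2 each, so 45 chords.
D has 40 beats and chords last 5 each, so 8 chords.
Total: 28 + 11 + 45 + 8 = 92.

92 chords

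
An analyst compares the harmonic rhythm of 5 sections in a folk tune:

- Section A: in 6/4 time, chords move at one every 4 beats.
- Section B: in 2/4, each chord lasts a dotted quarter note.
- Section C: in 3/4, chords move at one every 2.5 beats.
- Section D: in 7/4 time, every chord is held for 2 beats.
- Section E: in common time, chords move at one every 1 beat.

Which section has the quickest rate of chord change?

A: 6/4 = 1.5 chords/bar.
B: 2/1.5 = 4/3 chords/bar.
C: 3/2.5 = 1.2 chords/bar.
D: 7/2 = 3.5 chords/bar.
E: 4/1 = 4 chords/bar.
Fastest is E at 4 chords/bar.

Section E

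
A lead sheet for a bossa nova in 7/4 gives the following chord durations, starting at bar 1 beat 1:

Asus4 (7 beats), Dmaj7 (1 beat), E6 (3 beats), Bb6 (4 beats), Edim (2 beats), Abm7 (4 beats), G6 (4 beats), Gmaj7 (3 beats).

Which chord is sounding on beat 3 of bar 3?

Edim

Beat 3 of bar 3 is beat (3−1)×7 + 3 = 17 overall.
Running totals: Asus4 ends at 7, Dmaj7 ends at 8, E6 ends at 11, Bb6 ends at 15, Edim ends at 17.
Beat 17 falls within Edim.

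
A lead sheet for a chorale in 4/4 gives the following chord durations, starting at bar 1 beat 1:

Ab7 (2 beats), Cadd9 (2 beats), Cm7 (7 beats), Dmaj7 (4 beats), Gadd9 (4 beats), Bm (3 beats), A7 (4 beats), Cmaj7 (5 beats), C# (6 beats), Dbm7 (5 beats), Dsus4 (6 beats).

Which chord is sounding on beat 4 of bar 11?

Dsus4

Beat 4 of bar 11 is beat (11−1)×4 + 4 = 44 overall.
Running totals: Ab7 ends at 2, Cadd9 ends at 4, Cm7 ends at 11, Dmaj7 ends at 15, Gadd9 ends at 19, Bm ends at 22, A7 ends at 26, Cmaj7 ends at 31, C# ends at 37, Dbm7 ends at 42, Dsus4 ends at 48.
Beat 44 falls within Dsus4.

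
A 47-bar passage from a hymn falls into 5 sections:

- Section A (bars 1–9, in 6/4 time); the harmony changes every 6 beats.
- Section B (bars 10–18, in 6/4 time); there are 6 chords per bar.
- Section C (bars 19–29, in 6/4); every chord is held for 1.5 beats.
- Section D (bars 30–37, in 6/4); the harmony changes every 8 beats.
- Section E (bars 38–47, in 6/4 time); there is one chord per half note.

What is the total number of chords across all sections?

A: 9 bars × 6 beats = 54 beats; 6 beats/chord → 9 chords.
B: 9 bars × 6 beats = 54 beats; 1 beat/chord → 54 chords.
C: 11 bars × 6 beats = 66 beats; 1.5 beats/chord → 44 chords.
D: 8 bars × 6 beats = 48 beats; 8 beats/chord → 6 chords.
E: 10 bars × 6 beats = 60 beats; 2 beats/chord → 30 chords.
Total: 9 + 54 + 44 + 6 + 30 = 143.

143 chords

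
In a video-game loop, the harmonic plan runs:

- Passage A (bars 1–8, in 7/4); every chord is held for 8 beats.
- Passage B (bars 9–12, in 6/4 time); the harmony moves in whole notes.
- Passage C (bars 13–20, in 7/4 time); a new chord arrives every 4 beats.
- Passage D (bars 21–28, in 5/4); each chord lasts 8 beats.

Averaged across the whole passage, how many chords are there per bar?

A: 8 bars of 7 beats is 56 beats; at 8 beats each that's 7 chords.
B: 4 bars of 6 beats is 24 beats; at 4 beats each that's 6 chords.
C: 8 bars of 7 beats is 56 beats; at 4 beats each that's 14 chords.
D: 8 bars of 5 beats is 40 beats; at 8 beats each that's 5 chords.
Overall: 32 chords over 28 bars → 32/28 = 8/7 chords per bar.

8/7 chords per bar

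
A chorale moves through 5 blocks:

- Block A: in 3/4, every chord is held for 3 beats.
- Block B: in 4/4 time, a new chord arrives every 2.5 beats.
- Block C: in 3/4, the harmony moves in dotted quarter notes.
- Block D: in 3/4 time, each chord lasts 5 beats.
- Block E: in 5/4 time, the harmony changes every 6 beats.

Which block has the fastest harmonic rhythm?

Block C

A: 3/3 = 1 chord/bar.
B: 4/2.5 = 1.6 chords/bar.
C: 3/1.5 = 2 chords/bar.
D: 3/5 = 0.6 chords/bar.
E: 5/6 = 5/6 chords/bar.
Fastest is C at 2 chords/bar.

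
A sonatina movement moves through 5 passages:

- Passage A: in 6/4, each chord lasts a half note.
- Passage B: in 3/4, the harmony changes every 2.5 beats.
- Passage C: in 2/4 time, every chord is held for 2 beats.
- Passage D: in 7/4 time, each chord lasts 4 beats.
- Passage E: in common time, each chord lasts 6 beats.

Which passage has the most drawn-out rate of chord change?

A: 6/2 = 3 chords/bar.
B: 3/2.5 = 1.2 chords/bar.
C: 2/2 = 1 chord/bar.
D: 7/4 = 1.75 chords/bar.
E: 4/6 = 2/3 chords/bar.
Slowest is E at 2/3 chords/bar.

Passage E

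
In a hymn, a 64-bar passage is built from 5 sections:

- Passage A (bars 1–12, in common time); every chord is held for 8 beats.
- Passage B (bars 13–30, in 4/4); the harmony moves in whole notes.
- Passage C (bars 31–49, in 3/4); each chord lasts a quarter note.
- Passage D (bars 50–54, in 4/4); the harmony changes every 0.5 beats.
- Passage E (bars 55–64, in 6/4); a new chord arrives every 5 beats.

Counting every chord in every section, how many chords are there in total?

A: 12·4 = 48 beats, 48/8 = 6 chords.
B: 18·4 = 72 beats, 72/4 = 18 chords.
C: 19·3 = 57 beats, 57/1 = 57 chords.
D: 5·4 = 20 beats, 20/0.5 = 40 chords.
E: 10·6 = 60 beats, 60/5 = 12 chords.
Total: 6 + 18 + 57 + 40 + 12 = 133.

133 chords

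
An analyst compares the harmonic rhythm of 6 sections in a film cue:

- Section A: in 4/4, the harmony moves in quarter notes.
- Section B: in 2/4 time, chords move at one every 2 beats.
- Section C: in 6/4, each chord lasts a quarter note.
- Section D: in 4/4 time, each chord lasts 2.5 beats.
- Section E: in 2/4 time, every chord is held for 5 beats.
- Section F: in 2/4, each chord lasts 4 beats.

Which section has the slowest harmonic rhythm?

Section E

A: each chord is 1 beat in 4/4, so 4 per bar.
B: each chord is 2 beats in 2/4, so 1 per bar.
C: each chord is 1 beat in 6/4, so 6 per bar.
D: each chord is 2.5 beats in 4/4, so 1.6 per bar.
E: each chord is 5 beats in 2/4, so 0.4 per bar.
F: each chord is 4 beats in 2/4, so 0.5 per bar.
Slowest is E at 0.4 chords/bar.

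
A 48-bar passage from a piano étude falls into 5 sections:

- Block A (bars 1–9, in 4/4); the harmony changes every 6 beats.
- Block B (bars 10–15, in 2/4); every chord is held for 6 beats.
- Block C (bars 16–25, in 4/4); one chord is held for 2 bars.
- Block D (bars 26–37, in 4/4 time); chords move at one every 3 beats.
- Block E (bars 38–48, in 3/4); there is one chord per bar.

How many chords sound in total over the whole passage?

A has 36 beats and chords last 6 each, so 6 chords.
B has 12 beats and chords last 6 each, so 2 chords.
C has 40 beats and chords last 8 each, so 5 chords.
D has 48 beats and chords last 3 each, so 16 chords.
E has 33 beats and chords last 3 each, so 11 chords.
Total: 6 + 2 + 5 + 16 + 11 = 40.

40 chords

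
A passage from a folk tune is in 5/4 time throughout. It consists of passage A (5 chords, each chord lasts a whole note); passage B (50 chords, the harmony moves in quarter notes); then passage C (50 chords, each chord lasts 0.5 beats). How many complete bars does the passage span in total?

A: 5 × 4 = 20 beats = 4 bars.
B: 50 × 1 = 50 beats = 10 bars.
C: 50 × 0.5 = 25 beats = 5 bars.
Total: 4 + 10 + 5 = 19 bars.

19 bars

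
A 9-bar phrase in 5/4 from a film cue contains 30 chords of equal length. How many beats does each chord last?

1.5 beats

9 bars × 5 beats/bar = 45 beats total.
45 beats ÷ 30 chords = 1.5 beats per chord.
(That is a dotted quarter note.)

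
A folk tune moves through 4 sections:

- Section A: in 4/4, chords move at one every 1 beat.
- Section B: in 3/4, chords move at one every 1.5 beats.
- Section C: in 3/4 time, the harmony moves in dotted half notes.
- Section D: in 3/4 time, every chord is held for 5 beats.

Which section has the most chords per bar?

A: 4 beats/bar ÷ 1 beat/chord = 4 chords/bar.
B: 3 beats/bar ÷ 1.5 beats/chord = 2 chords/bar.
C: 3 beats/bar ÷ 3 beats/chord = 1 chord/bar.
D: 3 beats/bar ÷ 5 beats/chord = 0.6 chords/bar.
Fastest is A at 4 chords/bar.

Section A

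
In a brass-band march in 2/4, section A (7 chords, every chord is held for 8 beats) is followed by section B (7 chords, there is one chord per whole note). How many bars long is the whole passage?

A: 7 × 8 = 56 beats = 28 bars.
B: 7 × 4 = 28 beats = 14 bars.
Total: 28 + 14 = 42 bars.

42 bars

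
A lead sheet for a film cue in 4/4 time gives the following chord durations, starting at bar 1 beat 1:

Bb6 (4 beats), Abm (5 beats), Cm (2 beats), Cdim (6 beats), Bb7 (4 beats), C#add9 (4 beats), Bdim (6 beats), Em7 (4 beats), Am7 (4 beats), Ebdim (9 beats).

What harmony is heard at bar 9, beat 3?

Em7

Beat 3 of bar 9 is beat (9−1)×4 + 3 = 35 overall.
Running totals: Bb6 ends at 4, Abm ends at 9, Cm ends at 11, Cdim ends at 17, Bb7 ends at 21, C#add9 ends at 25, Bdim ends at 31, Em7 ends at 35.
Beat 35 falls within Em7.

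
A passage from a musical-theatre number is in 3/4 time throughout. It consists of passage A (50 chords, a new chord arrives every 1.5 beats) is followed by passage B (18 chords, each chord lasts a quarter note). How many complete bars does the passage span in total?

A: 50 × 1.5 = 75 beats = 25 bars.
B: 18 × 1 = 18 beats = 6 bars.
Total: 25 + 6 = 31 bars.

31 bars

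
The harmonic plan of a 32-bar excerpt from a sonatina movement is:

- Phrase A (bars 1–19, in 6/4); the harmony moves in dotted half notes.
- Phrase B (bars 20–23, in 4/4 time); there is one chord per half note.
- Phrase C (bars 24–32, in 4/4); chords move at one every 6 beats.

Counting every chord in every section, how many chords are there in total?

52 chords

A has 114 beats and chords last 3 each, so 38 chords.
B has 16 beats and chords last 2 each, so 8 chords.
C has 36 beats and chords last 6 each, so 6 chords.
Total: 38 + 8 + 6 = 52.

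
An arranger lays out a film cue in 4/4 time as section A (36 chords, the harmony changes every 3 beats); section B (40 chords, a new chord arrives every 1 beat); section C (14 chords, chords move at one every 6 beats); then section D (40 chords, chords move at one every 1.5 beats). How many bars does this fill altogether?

A: 36 × 3 = 108 beats = 27 bars.
B: 40 × 1 = 40 beats = 10 bars.
C: 14 × 6 = 84 beats = 21 bars.
D: 40 × 1.5 = 60 beats = 15 bars.
Total: 27 + 10 + 21 + 15 = 73 bars.

73 bars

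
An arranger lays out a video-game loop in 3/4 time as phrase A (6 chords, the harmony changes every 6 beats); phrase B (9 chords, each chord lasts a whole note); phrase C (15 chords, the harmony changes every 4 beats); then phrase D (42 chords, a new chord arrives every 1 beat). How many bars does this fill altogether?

A: 6 × 6 = 36 beats = 12 bars.
B: 9 × 4 = 36 beats = 12 bars.
C: 15 × 4 = 60 beats = 20 bars.
D: 42 × 1 = 42 beats = 14 bars.
Total: 12 + 12 + 20 + 14 = 58 bars.

58 bars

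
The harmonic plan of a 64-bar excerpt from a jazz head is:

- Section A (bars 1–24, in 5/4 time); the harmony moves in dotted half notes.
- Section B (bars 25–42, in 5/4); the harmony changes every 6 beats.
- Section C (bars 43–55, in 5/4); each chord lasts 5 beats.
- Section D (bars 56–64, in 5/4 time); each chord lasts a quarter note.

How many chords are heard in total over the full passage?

113 chords

A: 24·5 = 120 beats, 120/3 = 40 chords.
B: 18·5 = 90 beats, 90/6 = 15 chords.
C: 13·5 = 65 beats, 65/5 = 13 chords.
D: 9·5 = 45 beats, 45/1 = 45 chords.
Total: 40 + 15 + 13 + 45 = 113.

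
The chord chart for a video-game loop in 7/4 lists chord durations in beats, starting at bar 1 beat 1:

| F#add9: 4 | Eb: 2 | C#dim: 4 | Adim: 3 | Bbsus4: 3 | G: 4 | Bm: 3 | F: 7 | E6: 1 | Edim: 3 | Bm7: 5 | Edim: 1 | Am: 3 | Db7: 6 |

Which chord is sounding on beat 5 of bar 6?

Edim

Beat 5 of bar 6 is beat (6−1)×7 + 5 = 40 overall.
Running totals: F#add9 ends at 4, Eb ends at 6, C#dim ends at 10, Adim ends at 13, Bbsus4 ends at 16, G ends at 20, Bm ends at 23, F ends at 30, E6 ends at 31, Edim ends at 34, Bm7 ends at 39, Edim ends at 40.
Beat 40 falls within Edim.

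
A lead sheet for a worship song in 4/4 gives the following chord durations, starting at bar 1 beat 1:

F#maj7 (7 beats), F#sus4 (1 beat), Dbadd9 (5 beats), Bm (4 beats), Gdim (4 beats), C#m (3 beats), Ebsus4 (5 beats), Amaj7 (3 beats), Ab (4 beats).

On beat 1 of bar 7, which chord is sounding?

Ebsus4

Beat 1 of bar 7 is beat (7−1)×4 + 1 = 25 overall.
Running totals: F#maj7 ends at 7, F#sus4 ends at 8, Dbadd9 ends at 13, Bm ends at 17, Gdim ends at 21, C#m ends at 24, Ebsus4 ends at 29.
Beat 25 falls within Ebsus4.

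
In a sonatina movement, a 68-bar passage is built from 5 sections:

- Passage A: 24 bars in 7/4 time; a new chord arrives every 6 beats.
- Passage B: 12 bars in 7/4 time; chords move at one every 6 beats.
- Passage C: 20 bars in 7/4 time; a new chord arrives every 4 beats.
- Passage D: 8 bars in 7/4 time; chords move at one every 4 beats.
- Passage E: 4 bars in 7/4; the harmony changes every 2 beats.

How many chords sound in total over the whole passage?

A: 24 bars × 7 beats = 168 beats; 6 beats/chord → 28 chords.
B: 12 bars × 7 beats = 84 beats; 6 beats/chord → 14 chords.
C: 20 bars × 7 beats = 140 beats; 4 beats/chord → 35 chords.
D: 8 bars × 7 beats = 56 beats; 4 beats/chord → 14 chords.
E: 4 bars × 7 beats = 28 beats; 2 beats/chord → 14 chords.
Total: 28 + 14 + 35 + 14 + 14 = 105.

105 chords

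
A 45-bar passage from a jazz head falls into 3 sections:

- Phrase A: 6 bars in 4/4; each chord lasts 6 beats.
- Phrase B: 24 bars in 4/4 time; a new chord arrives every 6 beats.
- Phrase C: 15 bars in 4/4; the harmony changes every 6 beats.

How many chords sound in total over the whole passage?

30 chords

A has 24 beats and chords last 6 each, so 4 chords.
B has 96 beats and chords last 6 each, so 16 chords.
C has 60 beats and chords last 6 each, so 10 chords.
Total: 4 + 16 + 10 = 30.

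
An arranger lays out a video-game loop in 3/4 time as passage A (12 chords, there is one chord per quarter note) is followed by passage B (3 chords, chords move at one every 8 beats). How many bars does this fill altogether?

12 bars

A: 12 × 1 = 12 beats = 4 bars.
B: 3 × 8 = 24 beats = 8 bars.
Total: 4 + 8 = 12 bars.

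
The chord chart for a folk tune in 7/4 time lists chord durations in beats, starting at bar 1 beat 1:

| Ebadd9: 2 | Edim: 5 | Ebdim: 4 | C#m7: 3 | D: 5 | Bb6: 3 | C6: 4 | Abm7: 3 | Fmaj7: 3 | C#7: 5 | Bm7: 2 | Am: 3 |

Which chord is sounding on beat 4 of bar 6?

Beat 4 of bar 6 is beat (6−1)×7 + 4 = 39 overall.
Running totals: Ebadd9 ends at 2, Edim ends at 7, Ebdim ends at 11, C#m7 ends at 14, D ends at 19, Bb6 ends at 22, C6 ends at 26, Abm7 ends at 29, Fmaj7 ends at 32, C#7 ends at 37, Bm7 ends at 39.
Beat 39 falls within Bm7.

Bm7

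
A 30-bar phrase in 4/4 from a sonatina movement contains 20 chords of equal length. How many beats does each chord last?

6 beats

30 bars × 4 beats/bar = 120 beats total.
120 beats ÷ 20 chords = 6 beats per chord.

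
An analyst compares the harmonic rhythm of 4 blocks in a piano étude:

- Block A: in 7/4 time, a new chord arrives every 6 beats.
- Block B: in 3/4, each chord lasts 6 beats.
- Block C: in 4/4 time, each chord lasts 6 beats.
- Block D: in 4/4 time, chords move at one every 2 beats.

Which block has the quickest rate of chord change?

A: 7 beats/bar ÷ 6 beats/chord = 7/6 chords/bar.
B: 3 beats/bar ÷ 6 beats/chord = 0.5 chords/bar.
C: 4 beats/bar ÷ 6 beats/chord = 2/3 chords/bar.
D: 4 beats/bar ÷ 2 beats/chord = 2 chords/bar.
Fastest is D at 2 chords/bar.

Block D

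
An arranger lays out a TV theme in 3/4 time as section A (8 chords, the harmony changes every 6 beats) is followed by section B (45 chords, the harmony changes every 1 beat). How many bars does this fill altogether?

31 bars

A: 8 × 6 = 48 beats = 16 bars.
B: 45 × 1 = 45 beats = 15 bars.
Total: 16 + 15 = 31 bars.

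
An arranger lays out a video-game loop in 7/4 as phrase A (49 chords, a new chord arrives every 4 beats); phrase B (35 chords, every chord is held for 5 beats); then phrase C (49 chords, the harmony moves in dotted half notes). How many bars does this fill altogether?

74 bars

A: 49 × 4 = 196 beats = 28 bars.
B: 35 × 5 = 175 beats = 25 bars.
C: 49 × 3 = 147 beats = 21 bars.
Total: 28 + 25 + 21 = 74 bars.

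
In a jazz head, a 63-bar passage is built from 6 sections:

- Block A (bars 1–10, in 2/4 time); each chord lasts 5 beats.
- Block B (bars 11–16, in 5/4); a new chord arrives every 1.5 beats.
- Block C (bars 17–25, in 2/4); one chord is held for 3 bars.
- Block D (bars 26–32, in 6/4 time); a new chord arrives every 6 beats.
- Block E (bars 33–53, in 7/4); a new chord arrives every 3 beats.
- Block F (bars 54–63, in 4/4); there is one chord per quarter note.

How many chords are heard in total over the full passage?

A: 10 bars × 2 beats = 20 beats; 5 beats/chord → 4 chords.
B: 6 bars × 5 beats = 30 beats; 1.5 beats/chord → 20 chords.
C: 9 bars × 2 beats = 18 beats; 6 beats/chord → 3 chords.
D: 7 bars × 6 beats = 42 beats; 6 beats/chord → 7 chords.
E: 21 bars × 7 beats = 147 beats; 3 beats/chord → 49 chords.
F: 10 bars × 4 beats = 40 beats; 1 beat/chord → 40 chords.
Total: 4 + 20 + 3 + 7 + 49 + 40 = 123.

123 chords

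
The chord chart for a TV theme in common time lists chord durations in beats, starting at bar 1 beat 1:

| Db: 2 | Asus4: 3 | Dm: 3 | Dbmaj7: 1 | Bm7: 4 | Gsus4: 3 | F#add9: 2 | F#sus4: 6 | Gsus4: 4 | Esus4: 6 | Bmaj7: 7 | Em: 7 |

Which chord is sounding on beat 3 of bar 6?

Beat 3 of bar 6 is beat (6−1)×4 + 3 = 23 overall.
Running totals: Db ends at 2, Asus4 ends at 5, Dm ends at 8, Dbmaj7 ends at 9, Bm7 ends at 13, Gsus4 ends at 16, F#add9 ends at 18, F#sus4 ends at 24.
Beat 23 falls within F#sus4.

F#sus4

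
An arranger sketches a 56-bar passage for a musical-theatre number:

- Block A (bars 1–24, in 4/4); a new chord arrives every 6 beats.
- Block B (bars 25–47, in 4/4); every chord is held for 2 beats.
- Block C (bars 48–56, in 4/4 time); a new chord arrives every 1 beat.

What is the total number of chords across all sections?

98 chords

A: 24·4 = 96 beats, 96/6 = 16 chords.
B: 23·4 = 92 beats, 92/2 = 46 chords.
C: 9·4 = 36 beats, 36/1 = 36 chords.
Total: 16 + 46 + 36 = 98.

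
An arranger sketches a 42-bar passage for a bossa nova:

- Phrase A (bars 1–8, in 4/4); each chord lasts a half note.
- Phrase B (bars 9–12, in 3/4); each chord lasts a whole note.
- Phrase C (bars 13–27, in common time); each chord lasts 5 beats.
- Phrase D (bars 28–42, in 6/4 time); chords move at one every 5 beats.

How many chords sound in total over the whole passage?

A: 8 bars × 4 beats = 32 beats; 2 beats/chord → 16 chords.
B: 4 bars × 3 beats = 12 beats; 4 beats/chord → 3 chords.
C: 15 bars × 4 beats = 60 beats; 5 beats/chord → 12 chords.
D: 15 bars × 6 beats = 90 beats; 5 beats/chord → 18 chords.
Total: 16 + 3 + 12 + 18 = 49.

49 chords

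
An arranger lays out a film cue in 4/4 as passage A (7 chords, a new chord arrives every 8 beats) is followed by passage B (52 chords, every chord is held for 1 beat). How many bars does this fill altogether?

A: 7 × 8 = 56 beats = 14 bars.
B: 52 × 1 = 52 beats = 13 bars.
Total: 14 + 13 = 27 bars.

27 bars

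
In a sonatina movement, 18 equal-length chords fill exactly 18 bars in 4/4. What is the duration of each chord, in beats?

18 bars × 4 beats/bar = 72 beats total.
72 beats ÷ 18 chords = 4 beats per chord.
(That is a whole note.)

4 beats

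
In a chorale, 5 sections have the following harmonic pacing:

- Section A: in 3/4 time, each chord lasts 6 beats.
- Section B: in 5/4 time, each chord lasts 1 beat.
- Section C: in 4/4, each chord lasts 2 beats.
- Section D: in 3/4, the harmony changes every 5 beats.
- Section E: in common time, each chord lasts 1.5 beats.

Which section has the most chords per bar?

Section B

A: 3/6 = 0.5 chords/bar.
B: 5/1 = 5 chords/bar.
C: 4/2 = 2 chords/bar.
D: 3/5 = 0.6 chords/bar.
E: 4/1.5 = 8/3 chords/bar.
Fastest is B at 5 chords/bar.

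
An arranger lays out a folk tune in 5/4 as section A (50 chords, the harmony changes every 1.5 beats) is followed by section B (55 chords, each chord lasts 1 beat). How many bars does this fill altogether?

26 bars

A: 50 × 1.5 = 75 beats = 15 bars.
B: 55 × 1 = 55 beats = 11 bars.
Total: 15 + 11 = 26 bars.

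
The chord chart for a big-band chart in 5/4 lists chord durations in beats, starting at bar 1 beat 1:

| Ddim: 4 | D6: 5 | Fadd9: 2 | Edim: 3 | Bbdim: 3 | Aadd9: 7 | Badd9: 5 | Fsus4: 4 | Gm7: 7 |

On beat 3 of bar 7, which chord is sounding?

Beat 3 of bar 7 is beat (7−1)×5 + 3 = 33 overall.
Running totals: Ddim ends at 4, D6 ends at 9, Fadd9 ends at 11, Edim ends at 14, Bbdim ends at 17, Aadd9 ends at 24, Badd9 ends at 29, Fsus4 ends at 33.
Beat 33 falls within Fsus4.

Fsus4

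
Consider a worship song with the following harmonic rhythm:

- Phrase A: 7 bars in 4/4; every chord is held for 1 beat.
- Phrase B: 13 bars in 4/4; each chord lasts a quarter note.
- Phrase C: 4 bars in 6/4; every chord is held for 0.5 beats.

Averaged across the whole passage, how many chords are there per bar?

16/3 chords per bar

A: 7 × 4 = 28 beats ÷ 1 = 28 chords.
B: 13 × 4 = 52 beats ÷ 1 = 52 chords.
C: 4 × 6 = 24 beats ÷ 0.5 = 48 chords.
Overall: 128 chords over 24 bars → 128/24 = 16/3 chords per bar.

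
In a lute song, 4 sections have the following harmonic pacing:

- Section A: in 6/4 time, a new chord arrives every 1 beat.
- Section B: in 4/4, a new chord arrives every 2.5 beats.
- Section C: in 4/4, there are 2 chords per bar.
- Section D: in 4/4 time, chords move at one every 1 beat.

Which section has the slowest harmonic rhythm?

Section B

A: 6 beats/bar ÷ 1 beat/chord = 6 chords/bar.
B: 4 beats/bar ÷ 2.5 beats/chord = 1.6 chords/bar.
C: 4 beats/bar ÷ 2 beats/chord = 2 chords/bar.
D: 4 beats/bar ÷ 1 beat/chord = 4 chords/bar.
Slowest is B at 1.6 chords/bar.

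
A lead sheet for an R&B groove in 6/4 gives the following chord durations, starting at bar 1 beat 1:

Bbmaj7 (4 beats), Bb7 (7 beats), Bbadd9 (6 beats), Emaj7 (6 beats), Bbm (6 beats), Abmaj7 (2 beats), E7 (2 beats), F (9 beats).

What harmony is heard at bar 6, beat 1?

Abmaj7

Beat 1 of bar 6 is beat (6−1)×6 + 1 = 31 overall.
Running totals: Bbmaj7 ends at 4, Bb7 ends at 11, Bbadd9 ends at 17, Emaj7 ends at 23, Bbm ends at 29, Abmaj7 ends at 31.
Beat 31 falls within Abmaj7.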